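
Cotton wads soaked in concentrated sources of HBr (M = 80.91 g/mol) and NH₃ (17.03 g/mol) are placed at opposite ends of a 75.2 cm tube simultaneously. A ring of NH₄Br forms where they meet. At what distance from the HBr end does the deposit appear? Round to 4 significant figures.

In equal time, each gas travels a distance ∝ its rate ∝ 1/√M, so d_HBr/d_NH₃ = √(M_NH₃/M_HBr) = √(17.03/80.91) = 0.4588.
With d_HBr + d_NH₃ = 75.2 cm, d_NH₃ = 75.2/(1 + 0.4588) = 51.55 cm.
d_HBr = 75.2 − 51.55 = 23.65 cm.

23.65 cm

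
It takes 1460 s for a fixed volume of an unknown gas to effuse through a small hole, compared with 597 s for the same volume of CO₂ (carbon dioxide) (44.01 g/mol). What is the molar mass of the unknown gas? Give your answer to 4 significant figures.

Using Graham's law: t_X/t_CO₂ = √(M_X/M_CO₂).
1460/597 = 2.446 = √(M_X/44.01)
M_X = 44.01 × 2.446² = 44.01 × 5.981 = 263.2 g/mol

263.2 g/mol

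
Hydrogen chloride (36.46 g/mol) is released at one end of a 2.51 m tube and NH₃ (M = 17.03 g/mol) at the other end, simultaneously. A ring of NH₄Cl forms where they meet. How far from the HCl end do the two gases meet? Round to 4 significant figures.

1.019 m

Distances travelled in equal time are proportional to diffusion rates, so d_HCl/d_NH₃ = √(M_NH₃/M_HCl) = √(17.03/36.46) = 0.6834.
With d_HCl + d_NH₃ = 2.51 m, d_NH₃ = 2.51/(1 + 0.6834) = 1.491 m.
d_HCl = 2.51 − 1.491 = 1.019 m.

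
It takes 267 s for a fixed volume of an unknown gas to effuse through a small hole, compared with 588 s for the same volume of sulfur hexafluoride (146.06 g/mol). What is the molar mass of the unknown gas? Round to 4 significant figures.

30.12 g/mol

Since effusion rate ∝ 1/√M, t_X/t_SF₆ = √(M_X/M_SF₆).
267/588 = 0.4541 = √(M_X/146.06)
M_X = 146.06 × 0.4541² = 146.06 × 0.2062 = 30.12 g/mol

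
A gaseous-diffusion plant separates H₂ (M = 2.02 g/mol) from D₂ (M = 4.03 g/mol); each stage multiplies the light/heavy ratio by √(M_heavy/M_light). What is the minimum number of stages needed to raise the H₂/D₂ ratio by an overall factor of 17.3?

9

Single-stage factor α = √(4.03/2.02), so ln α = ½ ln(1.99505) = 0.3453.
Need α^N ≥ 17.3 ⇒ N ≥ ln(17.3) / ln α = 2.851 / 0.3453 = 8.25.
Minimum whole number of stages: N = 9.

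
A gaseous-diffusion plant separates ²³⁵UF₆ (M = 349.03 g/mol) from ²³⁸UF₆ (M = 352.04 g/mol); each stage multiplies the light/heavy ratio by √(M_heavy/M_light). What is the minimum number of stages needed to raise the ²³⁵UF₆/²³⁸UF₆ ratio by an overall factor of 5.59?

Per stage α = (352.04/349.03)^(1/2) = 1.00862^0.5, giving ln α = 0.004293.
Need α^N ≥ 5.59 ⇒ N ≥ ln(5.59) / ln α = 1.721 / 0.004293 = 400.84.
Rounding up, N = 401 stages.

401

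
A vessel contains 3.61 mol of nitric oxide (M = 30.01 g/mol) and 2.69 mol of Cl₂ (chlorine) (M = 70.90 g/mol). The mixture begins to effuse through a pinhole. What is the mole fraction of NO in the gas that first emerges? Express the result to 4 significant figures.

The effusion rate of species i is ∝ p_i/√M_i ∝ n_i/√M_i.
Mole fraction of NO in the effusate = (n_NO/√M_NO) / (n_NO/√M_NO + n_Cl₂/√M_Cl₂)
= (3.61/√30.01) / (3.61/√30.01 + 2.69/√70.90) = 0.6590/(0.6590 + 0.3195) = 0.6735.

0.6735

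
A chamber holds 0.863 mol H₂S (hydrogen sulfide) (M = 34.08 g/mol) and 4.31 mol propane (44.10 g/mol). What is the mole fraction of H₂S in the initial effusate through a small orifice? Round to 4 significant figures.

Effusion rate of each component ∝ n_i/√M_i (partial pressure × 1/√M).
So x_H₂S in the escaping gas = (n_H₂S/√M_H₂S) / Σ(n_i/√M_i)
= (0.863/√34.08) / (0.863/√34.08 + 4.31/√44.10) = 0.1478/(0.1478 + 0.6490) = 0.1855.

0.1855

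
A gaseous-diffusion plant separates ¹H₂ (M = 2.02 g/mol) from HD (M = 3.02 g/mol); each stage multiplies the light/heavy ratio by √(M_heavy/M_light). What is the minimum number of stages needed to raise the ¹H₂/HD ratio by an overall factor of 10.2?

Single-stage factor α = √(3.02/2.02), so ln α = ½ ln(1.49505) = 0.2011.
Need α^N ≥ 10.2 ⇒ N ≥ ln(10.2) / ln α = 2.322 / 0.2011 = 11.55.
So at least 12 stages are needed.

12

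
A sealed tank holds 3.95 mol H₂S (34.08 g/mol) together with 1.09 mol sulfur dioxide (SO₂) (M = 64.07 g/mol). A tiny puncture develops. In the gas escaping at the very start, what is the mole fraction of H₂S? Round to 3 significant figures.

Rate_i ∝ x_i/√M_i (Graham's law weighted by mole fraction), so the effusate composition follows n_i/√M_i.
So x_H₂S in the escaping gas = (n_H₂S/√M_H₂S) / Σ(n_i/√M_i)
= (3.95/√34.08) / (3.95/√34.08 + 1.09/√64.07) = 0.6766/(0.6766 + 0.1362) = 0.832.

0.832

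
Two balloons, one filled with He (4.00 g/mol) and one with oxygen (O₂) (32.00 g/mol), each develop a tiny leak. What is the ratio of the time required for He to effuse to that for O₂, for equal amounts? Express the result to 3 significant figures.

Since effusion rate ∝ 1/√M, t_He/t_O₂ = √(M_He/M_O₂) = √(4.00/32.00) = √0.1250 = 0.354.

0.354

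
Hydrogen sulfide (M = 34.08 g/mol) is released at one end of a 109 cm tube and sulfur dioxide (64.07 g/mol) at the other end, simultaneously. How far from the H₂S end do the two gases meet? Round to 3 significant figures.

The fronts meet when d_H₂S + d_SO₂ = L with d_H₂S/d_SO₂ = √(M_SO₂/M_H₂S) (Graham's law). Here √(M_SO₂/M_H₂S) = √(64.07/34.08) = 1.371.
With d_H₂S + d_SO₂ = 109 cm, d_SO₂ = 109/(1 + 1.371) = 45.97 cm.
d_H₂S = 109 − 45.97 = 63.0 cm.

63.0 cm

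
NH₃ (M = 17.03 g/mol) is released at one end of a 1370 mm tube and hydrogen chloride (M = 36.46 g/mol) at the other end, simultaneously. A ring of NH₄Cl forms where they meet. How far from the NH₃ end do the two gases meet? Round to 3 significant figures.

Graham's law gives d_NH₃/d_HCl = rate_NH₃/rate_HCl = √(M_HCl/M_NH₃) = √(36.46/17.03) = 1.463.
With d_NH₃ + d_HCl = 1370 mm, d_HCl = 1370/(1 + 1.463) = 556.2 mm.
d_NH₃ = 1370 − 556.2 = 814 mm.

814 mm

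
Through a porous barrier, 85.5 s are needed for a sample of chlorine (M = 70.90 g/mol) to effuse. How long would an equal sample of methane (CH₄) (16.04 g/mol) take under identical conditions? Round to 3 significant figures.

40.7 s

Since effusion rate ∝ 1/√M, t_CH₄/t_Cl₂ = √(M_CH₄/M_Cl₂) = √(16.04/70.90) = √0.2262 = 0.4756.
So the time for CH₄ is 85.5 × 0.4756 = 40.7 s.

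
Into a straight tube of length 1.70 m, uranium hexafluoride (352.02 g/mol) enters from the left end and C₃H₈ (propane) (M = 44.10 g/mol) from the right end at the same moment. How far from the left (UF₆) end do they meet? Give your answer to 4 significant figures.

0.4444 m

Graham's law gives d_UF₆/d_C₃H₈ = rate_UF₆/rate_C₃H₈ = √(M_C₃H₈/M_UF₆) = √(44.10/352.02) = 0.3539.
With d_UF₆ + d_C₃H₈ = 1.70 m, d_C₃H₈ = 1.70/(1 + 0.3539) = 1.256 m.
d_UF₆ = 1.70 − 1.256 = 0.4444 m.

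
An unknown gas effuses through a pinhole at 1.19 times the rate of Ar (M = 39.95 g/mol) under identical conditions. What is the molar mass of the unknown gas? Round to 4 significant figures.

From Graham's law, rate_X/rate_Ar = √(M_Ar/M_X).
1.19 = √(39.95/M_X)
M_X = 39.95 / 1.19² = 39.95 / 1.416 = 28.21 g/mol

28.21 g/mol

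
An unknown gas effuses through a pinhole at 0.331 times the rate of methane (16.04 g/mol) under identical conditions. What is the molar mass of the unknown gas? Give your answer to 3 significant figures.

By Graham's law, rate_X/rate_CH₄ = √(M_CH₄/M_X).
0.331 = √(16.04/M_X)
M_X = 16.04 / 0.331² = 16.04 / 0.1096 = 146 g/mol

146 g/mol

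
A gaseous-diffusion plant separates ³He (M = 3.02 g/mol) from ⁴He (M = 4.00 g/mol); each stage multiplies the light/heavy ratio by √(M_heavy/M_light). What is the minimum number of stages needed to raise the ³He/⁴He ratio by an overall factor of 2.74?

8

Per stage α = (4.00/3.02)^(1/2) = 1.32450^0.5, giving ln α = 0.1405.
Need α^N ≥ 2.74 ⇒ N ≥ ln(2.74) / ln α = 1.008 / 0.1405 = 7.17.
Minimum whole number of stages: N = 8.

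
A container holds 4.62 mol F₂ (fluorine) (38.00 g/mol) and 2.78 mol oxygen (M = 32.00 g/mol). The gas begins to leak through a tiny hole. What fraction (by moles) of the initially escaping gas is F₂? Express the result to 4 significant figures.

0.6040

Each component's effusion rate ∝ (its partial pressure)·(1/√M) ∝ n_i/√M_i.
Mole fraction of F₂ in the effusate = (n_F₂/√M_F₂) / (n_F₂/√M_F₂ + n_O₂/√M_O₂)
= (4.62/√38.00) / (4.62/√38.00 + 2.78/√32.00) = 0.7495/(0.7495 + 0.4914) = 0.6040.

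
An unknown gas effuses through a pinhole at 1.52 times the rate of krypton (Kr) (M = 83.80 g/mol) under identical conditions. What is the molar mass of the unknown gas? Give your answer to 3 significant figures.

36.3 g/mol

By Graham's law, rate_X/rate_Kr = √(M_Kr/M_X).
1.52 = √(83.80/M_X)
M_X = 83.80 / 1.52² = 83.80 / 2.310 = 36.3 g/mol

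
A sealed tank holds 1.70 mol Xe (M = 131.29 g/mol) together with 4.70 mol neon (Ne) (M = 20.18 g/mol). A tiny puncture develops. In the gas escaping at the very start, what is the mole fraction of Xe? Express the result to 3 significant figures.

Each component's effusion rate ∝ (its partial pressure)·(1/√M) ∝ n_i/√M_i.
Mole fraction of Xe in the effusate = (n_Xe/√M_Xe) / (n_Xe/√M_Xe + n_Ne/√M_Ne)
= (1.70/√131.29) / (1.70/√131.29 + 4.70/√20.18) = 0.1484/(0.1484 + 1.046) = 0.124.

0.124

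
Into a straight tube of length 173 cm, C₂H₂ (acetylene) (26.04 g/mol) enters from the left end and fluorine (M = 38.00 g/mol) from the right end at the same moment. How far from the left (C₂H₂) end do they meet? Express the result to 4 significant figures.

94.65 cm

Graham's law gives d_C₂H₂/d_F₂ = rate_C₂H₂/rate_F₂ = √(M_F₂/M_C₂H₂) = √(38.00/26.04) = 1.208.
With d_C₂H₂ + d_F₂ = 173 cm, d_F₂ = 173/(1 + 1.208) = 78.35 cm.
d_C₂H₂ = 173 − 78.35 = 94.65 cm.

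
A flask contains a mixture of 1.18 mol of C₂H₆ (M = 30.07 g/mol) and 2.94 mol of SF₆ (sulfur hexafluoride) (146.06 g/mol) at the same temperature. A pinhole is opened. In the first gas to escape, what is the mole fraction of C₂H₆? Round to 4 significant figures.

0.4694

Effusion rate of each component ∝ n_i/√M_i (partial pressure × 1/√M).
x_C₂H₆(eff) = (n_C₂H₆/√M_C₂H₆) / (n_C₂H₆/√M_C₂H₆ + n_SF₆/√M_SF₆)
= (1.18/√30.07) / (1.18/√30.07 + 2.94/√146.06) = 0.2152/(0.2152 + 0.2433) = 0.4694.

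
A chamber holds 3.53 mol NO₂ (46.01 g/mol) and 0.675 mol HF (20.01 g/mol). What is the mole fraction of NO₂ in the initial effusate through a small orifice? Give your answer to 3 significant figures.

0.775

Each component's effusion rate ∝ (its partial pressure)·(1/√M) ∝ n_i/√M_i.
x_NO₂(eff) = (n_NO₂/√M_NO₂) / (n_NO₂/√M_NO₂ + n_HF/√M_HF)
= (3.53/√46.01) / (3.53/√46.01 + 0.675/√20.01) = 0.5204/(0.5204 + 0.1509) = 0.775.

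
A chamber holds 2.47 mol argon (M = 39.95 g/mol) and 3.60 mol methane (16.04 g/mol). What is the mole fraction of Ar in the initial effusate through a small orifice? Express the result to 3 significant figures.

0.303

Each component's effusion rate ∝ (its partial pressure)·(1/√M) ∝ n_i/√M_i.
x_Ar(eff) = (n_Ar/√M_Ar) / (n_Ar/√M_Ar + n_CH₄/√M_CH₄)
= (2.47/√39.95) / (2.47/√39.95 + 3.60/√16.04) = 0.3908/(0.3908 + 0.8989) = 0.303.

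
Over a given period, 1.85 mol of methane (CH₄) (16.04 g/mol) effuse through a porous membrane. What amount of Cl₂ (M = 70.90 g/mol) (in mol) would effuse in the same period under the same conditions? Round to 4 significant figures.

By Graham's law, rate_Cl₂/rate_CH₄ = √(M_CH₄/M_Cl₂) = √(16.04/70.90) = √0.2262 = 0.4756.
So the amount for Cl₂ is 1.85 × 0.4756 = 0.8799 mol.

0.8799 mol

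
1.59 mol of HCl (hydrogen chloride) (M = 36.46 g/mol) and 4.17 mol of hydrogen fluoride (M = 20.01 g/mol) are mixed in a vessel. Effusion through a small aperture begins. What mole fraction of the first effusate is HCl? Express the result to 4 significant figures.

Each component's effusion rate ∝ (its partial pressure)·(1/√M) ∝ n_i/√M_i.
Mole fraction of HCl in the effusate = (n_HCl/√M_HCl) / (n_HCl/√M_HCl + n_HF/√M_HF)
= (1.59/√36.46) / (1.59/√36.46 + 4.17/√20.01) = 0.2633/(0.2633 + 0.9322) = 0.2203.

0.2203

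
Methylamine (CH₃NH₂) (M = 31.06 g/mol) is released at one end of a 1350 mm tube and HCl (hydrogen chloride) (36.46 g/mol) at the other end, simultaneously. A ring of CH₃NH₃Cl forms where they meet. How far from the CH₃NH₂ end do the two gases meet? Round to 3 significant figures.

702 mm

In equal time, each gas travels a distance ∝ its rate ∝ 1/√M, so d_CH₃NH₂/d_HCl = √(M_HCl/M_CH₃NH₂) = √(36.46/31.06) = 1.083.
With d_CH₃NH₂ + d_HCl = 1350 mm, d_HCl = 1350/(1 + 1.083) = 648.0 mm.
d_CH₃NH₂ = 1350 − 648.0 = 702 mm.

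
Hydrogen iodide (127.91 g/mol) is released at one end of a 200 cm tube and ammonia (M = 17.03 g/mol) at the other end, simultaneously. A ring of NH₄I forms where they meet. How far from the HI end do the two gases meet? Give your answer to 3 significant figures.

53.5 cm

The fronts meet when d_HI + d_NH₃ = L with d_HI/d_NH₃ = √(M_NH₃/M_HI) (Graham's law). Here √(M_NH₃/M_HI) = √(17.03/127.91) = 0.3649.
With d_HI + d_NH₃ = 200 cm, d_NH₃ = 200/(1 + 0.3649) = 146.5 cm.
d_HI = 200 − 146.5 = 53.5 cm.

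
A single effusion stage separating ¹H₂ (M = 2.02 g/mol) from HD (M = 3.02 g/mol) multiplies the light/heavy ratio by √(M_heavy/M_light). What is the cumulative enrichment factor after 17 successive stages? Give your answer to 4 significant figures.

30.52

Each stage multiplies the ratio by α = √(3.02/2.02), so after 17 stages the overall factor is α^17 = (3.02/2.02)^(17/2).
= 1.49505^(17/2) = 30.52.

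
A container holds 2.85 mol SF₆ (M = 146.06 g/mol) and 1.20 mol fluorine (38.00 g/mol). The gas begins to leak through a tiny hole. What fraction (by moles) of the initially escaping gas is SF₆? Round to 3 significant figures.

The effusion rate of species i is ∝ p_i/√M_i ∝ n_i/√M_i.
So x_SF₆ in the escaping gas = (n_SF₆/√M_SF₆) / Σ(n_i/√M_i)
= (2.85/√146.06) / (2.85/√146.06 + 1.20/√38.00) = 0.2358/(0.2358 + 0.1947) = 0.548.

0.548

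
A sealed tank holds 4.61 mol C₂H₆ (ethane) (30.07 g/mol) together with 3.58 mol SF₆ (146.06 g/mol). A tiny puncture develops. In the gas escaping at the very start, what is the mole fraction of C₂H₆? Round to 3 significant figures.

Rate_i ∝ x_i/√M_i (Graham's law weighted by mole fraction), so the effusate composition follows n_i/√M_i.
So x_C₂H₆ in the escaping gas = (n_C₂H₆/√M_C₂H₆) / Σ(n_i/√M_i)
= (4.61/√30.07) / (4.61/√30.07 + 3.58/√146.06) = 0.8407/(0.8407 + 0.2962) = 0.739.

0.739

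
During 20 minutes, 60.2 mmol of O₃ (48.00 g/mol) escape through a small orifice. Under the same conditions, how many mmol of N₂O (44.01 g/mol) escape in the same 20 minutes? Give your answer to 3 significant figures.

Using Graham's law: rate_N₂O/rate_O₃ = √(M_O₃/M_N₂O) = √(48.00/44.01) = √1.091 = 1.044.
So the amount for N₂O is 60.2 × 1.044 = 62.9 mmol.

62.9 mmol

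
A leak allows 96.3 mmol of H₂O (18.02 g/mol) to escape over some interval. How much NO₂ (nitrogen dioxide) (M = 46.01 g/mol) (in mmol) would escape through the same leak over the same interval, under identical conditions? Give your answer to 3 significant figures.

60.3 mmol

From Graham's law, rate_NO₂/rate_H₂O = √(M_H₂O/M_NO₂) = √(18.02/46.01) = √0.3917 = 0.6258.
So the amount for NO₂ is 96.3 × 0.6258 = 60.3 mmol.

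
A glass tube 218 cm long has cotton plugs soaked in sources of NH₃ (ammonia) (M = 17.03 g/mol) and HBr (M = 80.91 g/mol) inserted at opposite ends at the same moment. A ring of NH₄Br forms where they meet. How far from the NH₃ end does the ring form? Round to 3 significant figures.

The fronts meet when d_NH₃ + d_HBr = L with d_NH₃/d_HBr = √(M_HBr/M_NH₃) (Graham's law). Here √(M_HBr/M_NH₃) = √(80.91/17.03) = 2.180.
With d_NH₃ + d_HBr = 218 cm, d_HBr = 218/(1 + 2.180) = 68.56 cm.
d_NH₃ = 218 − 68.56 = 149 cm.

149 cm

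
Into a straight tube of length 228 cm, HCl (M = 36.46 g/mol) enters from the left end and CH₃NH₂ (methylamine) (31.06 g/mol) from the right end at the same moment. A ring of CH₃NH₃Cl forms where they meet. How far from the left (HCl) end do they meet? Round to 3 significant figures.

The fronts meet when d_HCl + d_CH₃NH₂ = L with d_HCl/d_CH₃NH₂ = √(M_CH₃NH₂/M_HCl) (Graham's law). Here √(M_CH₃NH₂/M_HCl) = √(31.06/36.46) = 0.9230.
With d_HCl + d_CH₃NH₂ = 228 cm, d_CH₃NH₂ = 228/(1 + 0.9230) = 118.6 cm.
d_HCl = 228 − 118.6 = 109 cm.

109 cm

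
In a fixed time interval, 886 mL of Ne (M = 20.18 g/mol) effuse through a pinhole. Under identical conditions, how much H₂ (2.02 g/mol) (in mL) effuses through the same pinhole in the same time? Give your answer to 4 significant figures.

Using Graham's law: rate_H₂/rate_Ne = √(M_Ne/M_H₂) = √(20.18/2.02) = √9.990 = 3.161.
So the volume for H₂ is 886 × 3.161 = 2800 mL.

2800 mL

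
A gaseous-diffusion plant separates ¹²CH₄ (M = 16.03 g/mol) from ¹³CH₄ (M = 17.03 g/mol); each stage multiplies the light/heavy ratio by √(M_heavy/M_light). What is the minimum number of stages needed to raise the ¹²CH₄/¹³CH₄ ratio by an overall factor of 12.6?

Single-stage factor α = √(17.03/16.03), so ln α = ½ ln(1.06238) = 0.03026.
Need α^N ≥ 12.6 ⇒ N ≥ ln(12.6) / ln α = 2.534 / 0.03026 = 83.74.
Rounding up, N = 84 stages.

84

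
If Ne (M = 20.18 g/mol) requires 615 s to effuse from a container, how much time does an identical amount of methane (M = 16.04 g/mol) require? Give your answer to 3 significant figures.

Since effusion rate ∝ 1/√M, t_CH₄/t_Ne = √(M_CH₄/M_Ne) = √(16.04/20.18) = √0.7948 = 0.8915.
So the time for CH₄ is 615 × 0.8915 = 548 s.

548 s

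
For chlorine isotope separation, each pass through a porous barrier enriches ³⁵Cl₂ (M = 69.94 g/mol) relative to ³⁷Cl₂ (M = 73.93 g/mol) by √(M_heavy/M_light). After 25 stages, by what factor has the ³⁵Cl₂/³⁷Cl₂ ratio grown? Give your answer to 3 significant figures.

After 25 stages the ratio has grown by (√(73.93/69.94))^25 = (73.93/69.94)^(25/2).
= 1.05705^(25/2) = 2.00.

2.00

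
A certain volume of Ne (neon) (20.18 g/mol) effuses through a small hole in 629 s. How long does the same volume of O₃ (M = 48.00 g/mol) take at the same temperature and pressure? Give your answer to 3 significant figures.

By Graham's law, t_O₃/t_Ne = √(M_O₃/M_Ne) = √(48.00/20.18) = √2.379 = 1.542.
So the time for O₃ is 629 × 1.542 = 970 s.

970 s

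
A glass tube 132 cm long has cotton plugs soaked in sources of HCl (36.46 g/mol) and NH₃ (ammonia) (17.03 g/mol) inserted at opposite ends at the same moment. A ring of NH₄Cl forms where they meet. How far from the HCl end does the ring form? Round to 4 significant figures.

The fronts meet when d_HCl + d_NH₃ = L with d_HCl/d_NH₃ = √(M_NH₃/M_HCl) (Graham's law). Here √(M_NH₃/M_HCl) = √(17.03/36.46) = 0.6834.
With d_HCl + d_NH₃ = 132 cm, d_NH₃ = 132/(1 + 0.6834) = 78.41 cm.
d_HCl = 132 − 78.41 = 53.59 cm.

53.59 cm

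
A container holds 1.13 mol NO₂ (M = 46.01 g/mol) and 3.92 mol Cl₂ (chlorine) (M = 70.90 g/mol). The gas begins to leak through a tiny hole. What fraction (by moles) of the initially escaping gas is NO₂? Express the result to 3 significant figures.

0.264

The effusion rate of species i is ∝ p_i/√M_i ∝ n_i/√M_i.
Mole fraction of NO₂ in the effusate = (n_NO₂/√M_NO₂) / (n_NO₂/√M_NO₂ + n_Cl₂/√M_Cl₂)
= (1.13/√46.01) / (1.13/√46.01 + 3.92/√70.90) = 0.1666/(0.1666 + 0.4655) = 0.264.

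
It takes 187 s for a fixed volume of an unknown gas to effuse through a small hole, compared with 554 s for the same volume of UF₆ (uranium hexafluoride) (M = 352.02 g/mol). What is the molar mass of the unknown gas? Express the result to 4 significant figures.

From Graham's law, t_X/t_UF₆ = √(M_X/M_UF₆).
187/554 = 0.3375 = √(M_X/352.02)
M_X = 352.02 × 0.3375² = 352.02 × 0.1139 = 40.11 g/mol

40.11 g/mol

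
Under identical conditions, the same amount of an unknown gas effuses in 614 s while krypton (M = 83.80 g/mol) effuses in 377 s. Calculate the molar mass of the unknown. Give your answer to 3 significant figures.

222 g/mol

From Graham's law, t_X/t_Kr = √(M_X/M_Kr).
614/377 = 1.629 = √(M_X/83.80)
M_X = 83.80 × 1.629² = 83.80 × 2.652 = 222 g/mol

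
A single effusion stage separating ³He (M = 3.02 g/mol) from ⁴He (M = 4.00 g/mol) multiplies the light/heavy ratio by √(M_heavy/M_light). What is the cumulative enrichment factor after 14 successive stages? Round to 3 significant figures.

The single-stage factor is √(M_heavy/M_light), so 14 stages give [√(4.00/3.02)]^14 = (4.00/3.02)^(14/2).
= 1.32450^7 = 7.15.

7.15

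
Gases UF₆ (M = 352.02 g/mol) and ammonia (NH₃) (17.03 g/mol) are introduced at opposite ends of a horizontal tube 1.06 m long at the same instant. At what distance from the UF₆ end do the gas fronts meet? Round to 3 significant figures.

In equal time, each gas travels a distance ∝ its rate ∝ 1/√M, so d_UF₆/d_NH₃ = √(M_NH₃/M_UF₆) = √(17.03/352.02) = 0.2199.
With d_UF₆ + d_NH₃ = 1.06 m, d_NH₃ = 1.06/(1 + 0.2199) = 0.8689 m.
d_UF₆ = 1.06 − 0.8689 = 0.191 m.

0.191 m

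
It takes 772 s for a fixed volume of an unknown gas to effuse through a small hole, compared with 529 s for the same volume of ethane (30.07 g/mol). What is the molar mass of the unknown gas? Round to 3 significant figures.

64.0 g/mol

Since effusion rate ∝ 1/√M, t_X/t_C₂H₆ = √(M_X/M_C₂H₆).
772/529 = 1.459 = √(M_X/30.07)
M_X = 30.07 × 1.459² = 30.07 × 2.130 = 64.0 g/mol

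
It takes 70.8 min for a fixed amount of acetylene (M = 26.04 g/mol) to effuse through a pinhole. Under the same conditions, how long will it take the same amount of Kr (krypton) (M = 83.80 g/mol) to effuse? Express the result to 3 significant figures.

127 min

By Graham's law, t_Kr/t_C₂H₂ = √(M_Kr/M_C₂H₂) = √(83.80/26.04) = √3.218 = 1.794.
So the time for Kr is 70.8 × 1.794 = 127 min.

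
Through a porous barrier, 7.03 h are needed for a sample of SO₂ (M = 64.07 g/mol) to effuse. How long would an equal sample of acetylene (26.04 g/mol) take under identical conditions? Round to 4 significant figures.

4.482 h

Using Graham's law: t_C₂H₂/t_SO₂ = √(M_C₂H₂/M_SO₂) = √(26.04/64.07) = √0.4064 = 0.6375.
So the time for C₂H₂ is 7.03 × 0.6375 = 4.482 h.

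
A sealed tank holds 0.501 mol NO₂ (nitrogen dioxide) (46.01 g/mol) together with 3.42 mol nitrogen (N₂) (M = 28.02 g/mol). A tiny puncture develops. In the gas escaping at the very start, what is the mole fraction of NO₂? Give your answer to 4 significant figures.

The effusion rate of species i is ∝ p_i/√M_i ∝ n_i/√M_i.
So x_NO₂ in the escaping gas = (n_NO₂/√M_NO₂) / Σ(n_i/√M_i)
= (0.501/√46.01) / (0.501/√46.01 + 3.42/√28.02) = 0.07386/(0.07386 + 0.6461) = 0.1026.

0.1026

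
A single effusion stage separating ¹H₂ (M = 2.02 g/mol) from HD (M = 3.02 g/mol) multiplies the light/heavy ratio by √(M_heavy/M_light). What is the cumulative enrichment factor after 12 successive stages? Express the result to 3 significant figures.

The single-stage factor is √(M_heavy/M_light), so 12 stages give [√(3.02/2.02)]^12 = (3.02/2.02)^(12/2).
= 1.49505^6 = 11.2.

11.2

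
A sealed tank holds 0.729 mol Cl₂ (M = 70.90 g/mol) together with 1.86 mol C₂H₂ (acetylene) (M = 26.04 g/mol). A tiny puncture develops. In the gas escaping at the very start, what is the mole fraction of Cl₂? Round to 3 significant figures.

0.192

Each component's effusion rate ∝ (its partial pressure)·(1/√M) ∝ n_i/√M_i.
Mole fraction of Cl₂ in the effusate = (n_Cl₂/√M_Cl₂) / (n_Cl₂/√M_Cl₂ + n_C₂H₂/√M_C₂H₂)
= (0.729/√70.90) / (0.729/√70.90 + 1.86/√26.04) = 0.08658/(0.08658 + 0.3645) = 0.192.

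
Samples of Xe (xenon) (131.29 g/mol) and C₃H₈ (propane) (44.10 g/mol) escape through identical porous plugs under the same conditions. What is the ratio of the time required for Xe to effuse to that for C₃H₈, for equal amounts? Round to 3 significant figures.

1.73

Using Graham's law: t_Xe/t_C₃H₈ = √(M_Xe/M_C₃H₈) = √(131.29/44.10) = √2.977 = 1.73.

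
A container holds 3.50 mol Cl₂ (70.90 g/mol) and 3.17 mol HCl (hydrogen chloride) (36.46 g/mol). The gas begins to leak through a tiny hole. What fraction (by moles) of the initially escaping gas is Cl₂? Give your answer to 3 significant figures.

Each component's effusion rate ∝ (its partial pressure)·(1/√M) ∝ n_i/√M_i.
So x_Cl₂ in the escaping gas = (n_Cl₂/√M_Cl₂) / Σ(n_i/√M_i)
= (3.50/√70.90) / (3.50/√70.90 + 3.17/√36.46) = 0.4157/(0.4157 + 0.5250) = 0.442.

0.442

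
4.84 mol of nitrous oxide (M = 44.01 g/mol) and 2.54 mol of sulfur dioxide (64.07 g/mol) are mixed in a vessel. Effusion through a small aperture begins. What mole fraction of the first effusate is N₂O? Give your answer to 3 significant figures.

Rate_i ∝ x_i/√M_i (Graham's law weighted by mole fraction), so the effusate composition follows n_i/√M_i.
So x_N₂O in the escaping gas = (n_N₂O/√M_N₂O) / Σ(n_i/√M_i)
= (4.84/√44.01) / (4.84/√44.01 + 2.54/√64.07) = 0.7296/(0.7296 + 0.3173) = 0.697.

0.697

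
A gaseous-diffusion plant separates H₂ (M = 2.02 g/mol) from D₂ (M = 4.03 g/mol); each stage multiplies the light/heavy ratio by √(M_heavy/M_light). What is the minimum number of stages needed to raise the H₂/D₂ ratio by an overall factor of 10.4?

Single-stage factor α = √(4.03/2.02), so ln α = ½ ln(1.99505) = 0.3453.
Need α^N ≥ 10.4 ⇒ N ≥ ln(10.4) / ln α = 2.342 / 0.3453 = 6.78.
Rounding up, N = 7 stages.

7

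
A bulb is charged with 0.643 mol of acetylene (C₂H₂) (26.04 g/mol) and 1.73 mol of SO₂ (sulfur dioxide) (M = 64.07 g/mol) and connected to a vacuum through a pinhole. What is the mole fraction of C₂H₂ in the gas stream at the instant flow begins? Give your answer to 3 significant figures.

Effusion rate of each component ∝ n_i/√M_i (partial pressure × 1/√M).
Mole fraction of C₂H₂ in the effusate = (n_C₂H₂/√M_C₂H₂) / (n_C₂H₂/√M_C₂H₂ + n_SO₂/√M_SO₂)
= (0.643/√26.04) / (0.643/√26.04 + 1.73/√64.07) = 0.1260/(0.1260 + 0.2161) = 0.368.

0.368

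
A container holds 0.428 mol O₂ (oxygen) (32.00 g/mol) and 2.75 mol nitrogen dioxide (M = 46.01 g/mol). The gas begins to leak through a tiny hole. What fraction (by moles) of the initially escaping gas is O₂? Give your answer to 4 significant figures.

0.1573

The effusion rate of species i is ∝ p_i/√M_i ∝ n_i/√M_i.
x_O₂(eff) = (n_O₂/√M_O₂) / (n_O₂/√M_O₂ + n_NO₂/√M_NO₂)
= (0.428/√32.00) / (0.428/√32.00 + 2.75/√46.01) = 0.07566/(0.07566 + 0.4054) = 0.1573.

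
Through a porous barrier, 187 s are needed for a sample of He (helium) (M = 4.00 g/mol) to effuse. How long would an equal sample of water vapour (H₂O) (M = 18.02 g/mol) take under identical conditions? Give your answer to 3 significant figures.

397 s

By Graham's law, t_H₂O/t_He = √(M_H₂O/M_He) = √(18.02/4.00) = √4.505 = 2.122.
So the time for H₂O is 187 × 2.122 = 397 s.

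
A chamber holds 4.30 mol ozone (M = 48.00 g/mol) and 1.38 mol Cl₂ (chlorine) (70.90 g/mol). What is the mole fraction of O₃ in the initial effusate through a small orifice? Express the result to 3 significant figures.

0.791

Effusion rate of each component ∝ n_i/√M_i (partial pressure × 1/√M).
x_O₃(eff) = (n_O₃/√M_O₃) / (n_O₃/√M_O₃ + n_Cl₂/√M_Cl₂)
= (4.30/√48.00) / (4.30/√48.00 + 1.38/√70.90) = 0.6207/(0.6207 + 0.1639) = 0.791.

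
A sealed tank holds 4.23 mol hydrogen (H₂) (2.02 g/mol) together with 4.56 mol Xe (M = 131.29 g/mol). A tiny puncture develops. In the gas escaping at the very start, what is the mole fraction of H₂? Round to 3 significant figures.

0.882

Each component's effusion rate ∝ (its partial pressure)·(1/√M) ∝ n_i/√M_i.
So x_H₂ in the escaping gas = (n_H₂/√M_H₂) / Σ(n_i/√M_i)
= (4.23/√2.02) / (4.23/√2.02 + 4.56/√131.29) = 2.976/(2.976 + 0.3980) = 0.882.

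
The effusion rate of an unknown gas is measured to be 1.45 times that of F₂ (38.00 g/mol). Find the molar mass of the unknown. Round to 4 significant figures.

18.07 g/mol

From Graham's law, rate_X/rate_F₂ = √(M_F₂/M_X).
1.45 = √(38.00/M_X)
M_X = 38.00 / 1.45² = 38.00 / 2.103 = 18.07 g/mol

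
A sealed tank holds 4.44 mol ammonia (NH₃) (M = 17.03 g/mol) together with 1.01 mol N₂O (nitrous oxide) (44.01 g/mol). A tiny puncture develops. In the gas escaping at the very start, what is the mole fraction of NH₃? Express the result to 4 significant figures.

0.8760

Effusion rate of each component ∝ n_i/√M_i (partial pressure × 1/√M).
So x_NH₃ in the escaping gas = (n_NH₃/√M_NH₃) / Σ(n_i/√M_i)
= (4.44/√17.03) / (4.44/√17.03 + 1.01/√44.01) = 1.076/(1.076 + 0.1522) = 0.8760.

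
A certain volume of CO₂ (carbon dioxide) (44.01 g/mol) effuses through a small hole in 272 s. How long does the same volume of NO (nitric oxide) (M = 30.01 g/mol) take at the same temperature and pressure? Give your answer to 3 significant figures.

225 s

From Graham's law, t_NO/t_CO₂ = √(M_NO/M_CO₂) = √(30.01/44.01) = √0.6819 = 0.8258.
So the time for NO is 272 × 0.8258 = 225 s.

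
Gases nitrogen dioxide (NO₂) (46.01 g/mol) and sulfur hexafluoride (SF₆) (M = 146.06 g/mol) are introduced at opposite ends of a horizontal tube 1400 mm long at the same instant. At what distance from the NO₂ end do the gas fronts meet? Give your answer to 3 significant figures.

In equal time, each gas travels a distance ∝ its rate ∝ 1/√M, so d_NO₂/d_SF₆ = √(M_SF₆/M_NO₂) = √(146.06/46.01) = 1.782.
With d_NO₂ + d_SF₆ = 1400 mm, d_SF₆ = 1400/(1 + 1.782) = 503.3 mm.
d_NO₂ = 1400 − 503.3 = 897 mm.

897 mm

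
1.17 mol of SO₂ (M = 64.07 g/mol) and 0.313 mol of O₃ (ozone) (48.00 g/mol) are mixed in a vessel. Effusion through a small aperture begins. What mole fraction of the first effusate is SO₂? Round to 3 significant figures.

The effusion rate of species i is ∝ p_i/√M_i ∝ n_i/√M_i.
x_SO₂(eff) = (n_SO₂/√M_SO₂) / (n_SO₂/√M_SO₂ + n_O₃/√M_O₃)
= (1.17/√64.07) / (1.17/√64.07 + 0.313/√48.00) = 0.1462/(0.1462 + 0.04518) = 0.764.

0.764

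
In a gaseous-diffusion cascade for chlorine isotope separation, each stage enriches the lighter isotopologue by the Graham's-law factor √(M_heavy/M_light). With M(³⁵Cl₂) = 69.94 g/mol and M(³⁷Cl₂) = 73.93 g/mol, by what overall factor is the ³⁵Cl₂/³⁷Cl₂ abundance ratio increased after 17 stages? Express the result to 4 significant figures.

1.603

Overall factor = α^17 with α = √(73.93/69.94), i.e. (73.93/69.94)^(17/2).
= 1.05705^(17/2) = 1.603.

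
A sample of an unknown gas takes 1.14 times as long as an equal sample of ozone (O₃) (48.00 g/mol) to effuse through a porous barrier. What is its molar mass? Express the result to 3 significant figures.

From Graham's law, t_X/t_O₃ = √(M_X/M_O₃).
1.14 = √(M_X/48.00)
M_X = 48.00 × 1.14² = 48.00 × 1.300 = 62.4 g/mol

62.4 g/mol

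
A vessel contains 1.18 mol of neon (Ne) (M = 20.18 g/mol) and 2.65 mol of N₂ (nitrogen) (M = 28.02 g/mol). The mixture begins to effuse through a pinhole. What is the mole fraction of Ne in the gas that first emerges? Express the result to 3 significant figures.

0.344

Each component's effusion rate ∝ (its partial pressure)·(1/√M) ∝ n_i/√M_i.
Mole fraction of Ne in the effusate = (n_Ne/√M_Ne) / (n_Ne/√M_Ne + n_N₂/√M_N₂)
= (1.18/√20.18) / (1.18/√20.18 + 2.65/√28.02) = 0.2627/(0.2627 + 0.5006) = 0.344.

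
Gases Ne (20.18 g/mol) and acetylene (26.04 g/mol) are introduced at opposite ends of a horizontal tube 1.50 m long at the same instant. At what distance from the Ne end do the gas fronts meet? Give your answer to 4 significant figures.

The fronts meet when d_Ne + d_C₂H₂ = L with d_Ne/d_C₂H₂ = √(M_C₂H₂/M_Ne) (Graham's law). Here √(M_C₂H₂/M_Ne) = √(26.04/20.18) = 1.136.
With d_Ne + d_C₂H₂ = 1.50 m, d_C₂H₂ = 1.50/(1 + 1.136) = 0.7023 m.
d_Ne = 1.50 − 0.7023 = 0.7977 m.

0.7977 m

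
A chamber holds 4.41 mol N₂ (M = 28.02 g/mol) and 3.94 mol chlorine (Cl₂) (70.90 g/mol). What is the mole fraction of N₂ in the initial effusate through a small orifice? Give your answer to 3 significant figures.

0.640

Each component's effusion rate ∝ (its partial pressure)·(1/√M) ∝ n_i/√M_i.
So x_N₂ in the escaping gas = (n_N₂/√M_N₂) / Σ(n_i/√M_i)
= (4.41/√28.02) / (4.41/√28.02 + 3.94/√70.90) = 0.8331/(0.8331 + 0.4679) = 0.640.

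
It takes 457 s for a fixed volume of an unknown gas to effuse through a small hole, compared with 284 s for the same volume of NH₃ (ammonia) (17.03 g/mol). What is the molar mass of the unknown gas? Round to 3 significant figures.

Since effusion rate ∝ 1/√M, t_X/t_NH₃ = √(M_X/M_NH₃).
457/284 = 1.609 = √(M_X/17.03)
M_X = 17.03 × 1.609² = 17.03 × 2.589 = 44.1 g/mol

44.1 g/mol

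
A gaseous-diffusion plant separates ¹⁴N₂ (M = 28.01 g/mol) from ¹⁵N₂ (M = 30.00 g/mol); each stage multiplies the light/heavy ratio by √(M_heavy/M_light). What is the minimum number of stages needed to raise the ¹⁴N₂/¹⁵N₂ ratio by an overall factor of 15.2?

With α = √(30.00/28.01) per stage, ln α = ½ ln(1.07105) = 0.03432.
Need α^N ≥ 15.2 ⇒ N ≥ ln(15.2) / ln α = 2.721 / 0.03432 = 79.30.
Minimum whole number of stages: N = 80.

80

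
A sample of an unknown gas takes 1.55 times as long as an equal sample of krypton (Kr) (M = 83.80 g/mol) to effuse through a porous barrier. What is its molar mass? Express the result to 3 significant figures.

Using Graham's law: t_X/t_Kr = √(M_X/M_Kr).
1.55 = √(M_X/83.80)
M_X = 83.80 × 1.55² = 83.80 × 2.403 = 201 g/mol

201 g/mol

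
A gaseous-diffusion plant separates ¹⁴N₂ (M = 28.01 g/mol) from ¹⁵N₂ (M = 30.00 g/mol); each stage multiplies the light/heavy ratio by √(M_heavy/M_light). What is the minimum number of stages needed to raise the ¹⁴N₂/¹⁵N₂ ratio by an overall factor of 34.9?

104

With α = √(30.00/28.01) per stage, ln α = ½ ln(1.07105) = 0.03432.
Need α^N ≥ 34.9 ⇒ N ≥ ln(34.9) / ln α = 3.552 / 0.03432 = 103.52.
So at least 104 stages are needed.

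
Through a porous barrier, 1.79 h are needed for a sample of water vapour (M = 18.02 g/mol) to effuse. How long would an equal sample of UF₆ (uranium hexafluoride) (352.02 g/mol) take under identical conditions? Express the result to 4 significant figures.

7.912 h

Since effusion rate ∝ 1/√M, t_UF₆/t_H₂O = √(M_UF₆/M_H₂O) = √(352.02/18.02) = √19.53 = 4.420.
So the time for UF₆ is 1.79 × 4.420 = 7.912 h.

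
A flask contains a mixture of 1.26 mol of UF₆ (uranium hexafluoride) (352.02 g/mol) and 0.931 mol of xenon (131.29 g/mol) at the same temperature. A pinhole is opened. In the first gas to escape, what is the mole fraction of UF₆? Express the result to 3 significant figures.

Each component's effusion rate ∝ (its partial pressure)·(1/√M) ∝ n_i/√M_i.
x_UF₆(eff) = (n_UF₆/√M_UF₆) / (n_UF₆/√M_UF₆ + n_Xe/√M_Xe)
= (1.26/√352.02) / (1.26/√352.02 + 0.931/√131.29) = 0.06716/(0.06716 + 0.08125) = 0.453.

0.453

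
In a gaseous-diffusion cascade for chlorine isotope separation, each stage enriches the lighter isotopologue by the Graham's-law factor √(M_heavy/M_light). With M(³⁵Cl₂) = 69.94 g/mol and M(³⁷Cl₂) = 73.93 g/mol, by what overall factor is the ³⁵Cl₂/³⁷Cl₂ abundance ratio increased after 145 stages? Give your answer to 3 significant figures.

55.8

Overall factor = α^145 with α = √(73.93/69.94), i.e. (73.93/69.94)^(145/2).
= 1.05705^(145/2) = 55.8.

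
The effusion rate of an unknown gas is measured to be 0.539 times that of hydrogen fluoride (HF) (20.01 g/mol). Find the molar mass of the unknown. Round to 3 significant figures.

68.9 g/mol

By Graham's law, rate_X/rate_HF = √(M_HF/M_X).
0.539 = √(20.01/M_X)
M_X = 20.01 / 0.539² = 20.01 / 0.2905 = 68.9 g/mol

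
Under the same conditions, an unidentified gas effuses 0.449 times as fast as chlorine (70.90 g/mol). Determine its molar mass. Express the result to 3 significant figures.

Using Graham's law: rate_X/rate_Cl₂ = √(M_Cl₂/M_X).
0.449 = √(70.90/M_X)
M_X = 70.90 / 0.449² = 70.90 / 0.2016 = 352 g/mol

352 g/mol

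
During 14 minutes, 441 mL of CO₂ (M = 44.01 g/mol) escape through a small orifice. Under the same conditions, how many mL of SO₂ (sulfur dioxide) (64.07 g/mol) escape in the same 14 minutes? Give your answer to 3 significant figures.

From Graham's law, rate_SO₂/rate_CO₂ = √(M_CO₂/M_SO₂) = √(44.01/64.07) = √0.6869 = 0.8288.
So the volume for SO₂ is 441 × 0.8288 = 365 mL.

365 mL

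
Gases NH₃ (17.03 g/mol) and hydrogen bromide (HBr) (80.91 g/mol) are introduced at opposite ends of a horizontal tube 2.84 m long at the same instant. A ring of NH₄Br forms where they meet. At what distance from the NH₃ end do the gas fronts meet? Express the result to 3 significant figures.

1.95 m

Distances travelled in equal time are proportional to diffusion rates, so d_NH₃/d_HBr = √(M_HBr/M_NH₃) = √(80.91/17.03) = 2.180.
With d_NH₃ + d_HBr = 2.84 m, d_HBr = 2.84/(1 + 2.180) = 0.8932 m.
d_NH₃ = 2.84 − 0.8932 = 1.95 m.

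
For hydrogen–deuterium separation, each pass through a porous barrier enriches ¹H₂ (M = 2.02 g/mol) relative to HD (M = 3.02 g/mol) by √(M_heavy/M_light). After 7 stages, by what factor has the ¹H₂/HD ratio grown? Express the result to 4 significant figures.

Overall factor = α^7 with α = √(3.02/2.02), i.e. (3.02/2.02)^(7/2).
= 1.49505^(7/2) = 4.086.

4.086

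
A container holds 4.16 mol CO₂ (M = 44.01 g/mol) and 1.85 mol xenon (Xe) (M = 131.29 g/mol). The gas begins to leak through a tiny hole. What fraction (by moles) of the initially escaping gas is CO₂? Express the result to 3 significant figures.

The effusion rate of species i is ∝ p_i/√M_i ∝ n_i/√M_i.
Mole fraction of CO₂ in the effusate = (n_CO₂/√M_CO₂) / (n_CO₂/√M_CO₂ + n_Xe/√M_Xe)
= (4.16/√44.01) / (4.16/√44.01 + 1.85/√131.29) = 0.6271/(0.6271 + 0.1615) = 0.795.

0.795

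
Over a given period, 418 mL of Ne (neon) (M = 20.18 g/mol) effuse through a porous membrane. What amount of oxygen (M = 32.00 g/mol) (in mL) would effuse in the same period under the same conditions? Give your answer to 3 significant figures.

Using Graham's law: rate_O₂/rate_Ne = √(M_Ne/M_O₂) = √(20.18/32.00) = √0.6306 = 0.7941.
So the volume for O₂ is 418 × 0.7941 = 332 mL.

332 mL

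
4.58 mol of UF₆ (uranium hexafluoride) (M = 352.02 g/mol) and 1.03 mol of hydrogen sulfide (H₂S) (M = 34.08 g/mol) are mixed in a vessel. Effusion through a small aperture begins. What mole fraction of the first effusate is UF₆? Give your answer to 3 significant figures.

Effusion rate of each component ∝ n_i/√M_i (partial pressure × 1/√M).
x_UF₆(eff) = (n_UF₆/√M_UF₆) / (n_UF₆/√M_UF₆ + n_H₂S/√M_H₂S)
= (4.58/√352.02) / (4.58/√352.02 + 1.03/√34.08) = 0.2441/(0.2441 + 0.1764) = 0.580.

0.580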